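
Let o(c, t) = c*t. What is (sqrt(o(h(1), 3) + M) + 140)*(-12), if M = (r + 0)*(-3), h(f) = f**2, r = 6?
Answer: -1680 - 12*I*sqrt(15) ≈ -1680.0 - 46.476*I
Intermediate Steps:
M = -18 (M = (6 + 0)*(-3) = 6*(-3) = -18)
(sqrt(o(h(1), 3) + M) + 140)*(-12) = (sqrt(1**2*3 - 18) + 140)*(-12) = (sqrt(1*3 - 18) + 140)*(-12) = (sqrt(3 - 18) + 140)*(-12) = (sqrt(-15) + 140)*(-12) = (I*sqrt(15) + 140)*(-12) = (140 + I*sqrt(15))*(-12) = -1680 - 12*I*sqrt(15)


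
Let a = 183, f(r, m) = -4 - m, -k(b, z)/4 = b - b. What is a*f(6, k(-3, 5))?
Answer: -732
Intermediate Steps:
k(b, z) = 0 (k(b, z) = -4*(b - b) = -4*0 = 0)
a*f(6, k(-3, 5)) = 183*(-4 - 1*0) = 183*(-4 + 0) = 183*(-4) = -732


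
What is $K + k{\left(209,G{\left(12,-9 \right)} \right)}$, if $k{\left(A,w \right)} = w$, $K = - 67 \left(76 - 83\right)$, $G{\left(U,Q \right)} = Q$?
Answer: $460$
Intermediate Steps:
$K = 469$ ($K = \left(-67\right) \left(-7\right) = 469$)
$K + k{\left(209,G{\left(12,-9 \right)} \right)} = 469 - 9 = 460$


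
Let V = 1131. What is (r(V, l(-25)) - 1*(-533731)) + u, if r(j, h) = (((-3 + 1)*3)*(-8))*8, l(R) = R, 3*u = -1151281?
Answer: 451064/3 ≈ 1.5035e+5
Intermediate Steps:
u = -1151281/3 (u = (1/3)*(-1151281) = -1151281/3 ≈ -3.8376e+5)
r(j, h) = 384 (r(j, h) = (-2*3*(-8))*8 = -6*(-8)*8 = 48*8 = 384)
(r(V, l(-25)) - 1*(-533731)) + u = (384 - 1*(-533731)) - 1151281/3 = (384 + 533731) - 1151281/3 = 534115 - 1151281/3 = 451064/3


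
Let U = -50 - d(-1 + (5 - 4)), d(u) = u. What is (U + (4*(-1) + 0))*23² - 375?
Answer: -28941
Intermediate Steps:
U = -50 (U = -50 - (-1 + (5 - 4)) = -50 - (-1 + 1) = -50 - 1*0 = -50 + 0 = -50)
(U + (4*(-1) + 0))*23² - 375 = (-50 + (4*(-1) + 0))*23² - 375 = (-50 + (-4 + 0))*529 - 375 = (-50 - 4)*529 - 375 = -54*529 - 375 = -28566 - 375 = -28941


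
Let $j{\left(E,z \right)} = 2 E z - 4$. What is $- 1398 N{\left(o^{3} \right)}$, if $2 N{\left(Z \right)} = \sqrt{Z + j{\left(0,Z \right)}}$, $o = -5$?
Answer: $- 699 i \sqrt{129} \approx - 7939.1 i$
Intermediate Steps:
$j{\left(E,z \right)} = -4 + 2 E z$ ($j{\left(E,z \right)} = 2 E z - 4 = -4 + 2 E z$)
$N{\left(Z \right)} = \frac{\sqrt{-4 + Z}}{2}$ ($N{\left(Z \right)} = \frac{\sqrt{Z + \left(-4 + 2 \cdot 0 Z\right)}}{2} = \frac{\sqrt{Z + \left(-4 + 0\right)}}{2} = \frac{\sqrt{Z - 4}}{2} = \frac{\sqrt{-4 + Z}}{2}$)
$- 1398 N{\left(o^{3} \right)} = - 1398 \frac{\sqrt{-4 + \left(-5\right)^{3}}}{2} = - 1398 \frac{\sqrt{-4 - 125}}{2} = - 1398 \frac{\sqrt{-129}}{2} = - 1398 \frac{i \sqrt{129}}{2} = - 699 i \sqrt{129}$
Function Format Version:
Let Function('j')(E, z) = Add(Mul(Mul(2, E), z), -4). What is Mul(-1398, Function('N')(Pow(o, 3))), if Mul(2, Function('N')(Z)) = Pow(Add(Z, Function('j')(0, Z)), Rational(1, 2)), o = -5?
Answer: Mul(-699, I, Pow(129, Rational(1, 2))) ≈ Mul(-7939.1, I)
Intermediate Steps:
Function('j')(E, z) = Add(-4, Mul(2, E, z)) (Function('j')(E, z) = Add(Mul(2, E, z), -4) = Add(-4, Mul(2, E, z)))
Function('N')(Z) = Mul(Rational(1, 2), Pow(Add(-4, Z), Rational(1, 2))) (Function('N')(Z) = Mul(Rational(1, 2), Pow(Add(Z, Add(-4, Mul(2, 0, Z))), Rational(1, 2))) = Mul(Rational(1, 2), Pow(Add(Z, Add(-4, 0)), Rational(1, 2))) = Mul(Rational(1, 2), Pow(Add(Z, -4), Rational(1, 2))) = Mul(Rational(1, 2), Pow(Add(-4, Z), Rational(1, 2))))
Mul(-1398, Function('N')(Pow(o, 3))) = Mul(-1398, Mul(Rational(1, 2), Pow(Add(-4, Pow(-5, 3)), Rational(1, 2)))) = Mul(-1398, Mul(Rational(1, 2), Pow(Add(-4, -125), Rational(1, 2)))) = Mul(-1398, Mul(Rational(1, 2), Pow(-129, Rational(1, 2)))) = Mul(-1398, Mul(Rational(1, 2), Mul(I, Pow(129, Rational(1, 2))))) = Mul(-1398, Mul(Rational(1, 2), I, Pow(129, Rational(1, 2)))) = Mul(-699, I, Pow(129, Rational(1, 2)))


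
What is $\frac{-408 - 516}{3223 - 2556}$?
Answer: $- \frac{924}{667} \approx -1.3853$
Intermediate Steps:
$\frac{-408 - 516}{3223 - 2556} = - \frac{924}{667}$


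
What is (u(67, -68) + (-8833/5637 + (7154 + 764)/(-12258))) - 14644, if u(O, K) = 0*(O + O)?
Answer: -168671514584/11516391 ≈ -14646.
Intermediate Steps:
u(O, K) = 0 (u(O, K) = 0*(2*O) = 0)
(u(67, -68) + (-8833/5637 + (7154 + 764)/(-12258))) - 14644 = (0 + (-8833/5637 + (7154 + 764)/(-12258))) - 14644 = (0 + (-8833*1/5637 + 7918*(-1/12258))) - 14644 = (0 + (-8833/5637 - 3959/6129)) - 14644 = (0 - 25484780/11516391) - 14644 = -25484780/11516391 - 14644 = -168671514584/11516391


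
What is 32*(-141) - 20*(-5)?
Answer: -4412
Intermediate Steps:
32*(-141) - 20*(-5) = -4512 + 100 = -4412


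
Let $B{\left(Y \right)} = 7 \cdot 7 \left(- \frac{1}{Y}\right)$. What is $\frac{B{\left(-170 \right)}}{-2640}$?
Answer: $- \frac{49}{448800} \approx -0.00010918$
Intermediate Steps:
$B{\left(Y \right)} = - \frac{49}{Y}$ ($B{\left(Y \right)} = 49 \left(- \frac{1}{Y}\right) = - \frac{49}{Y}$)
$\frac{B{\left(-170 \right)}}{-2640} = \frac{\left(-49\right) \frac{1}{-170}}{-2640} = \left(-49\right) \left(- \frac{1}{170}\right) \left(- \frac{1}{2640}\right) = \frac{49}{170} \left(- \frac{1}{2640}\right) = - \frac{49}{448800}$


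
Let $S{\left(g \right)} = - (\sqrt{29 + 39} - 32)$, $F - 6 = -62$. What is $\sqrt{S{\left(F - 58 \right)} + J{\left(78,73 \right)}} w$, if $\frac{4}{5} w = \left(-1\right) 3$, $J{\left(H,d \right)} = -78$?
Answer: $- \frac{15 i \sqrt{46 + 2 \sqrt{17}}}{4} \approx - 27.62 i$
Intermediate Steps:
$F = -56$ ($F = 6 - 62 = -56$)
$w = - \frac{15}{4}$ ($w = \frac{5 \left(\left(-1\right) 3\right)}{4} = \frac{5}{4} \left(-3\right) = - \frac{15}{4} \approx -3.75$)
$S{\left(g \right)} = 32 - 2 \sqrt{17}$ ($S{\left(g \right)} = - (\sqrt{68} - 32) = - (2 \sqrt{17} - 32) = - (-32 + 2 \sqrt{17}) = 32 - 2 \sqrt{17}$)
$\sqrt{S{\left(F - 58 \right)} + J{\left(78,73 \right)}} w = \sqrt{\left(32 - 2 \sqrt{17}\right) - 78} \left(- \frac{15}{4}\right) = \sqrt{-46 - 2 \sqrt{17}} \left(- \frac{15}{4}\right) = - \frac{15 \sqrt{-46 - 2 \sqrt{17}}}{4}$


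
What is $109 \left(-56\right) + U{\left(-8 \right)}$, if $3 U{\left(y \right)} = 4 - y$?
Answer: $-6100$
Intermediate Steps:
$U{\left(y \right)} = \frac{4}{3} - \frac{y}{3}$ ($U{\left(y \right)} = \frac{4 - y}{3} = \frac{4}{3} - \frac{y}{3}$)
$109 \left(-56\right) + U{\left(-8 \right)} = 109 \left(-56\right) + \left(\frac{4}{3} - - \frac{8}{3}\right) = -6104 + \left(\frac{4}{3} + \frac{8}{3}\right) = -6104 + 4 = -6100$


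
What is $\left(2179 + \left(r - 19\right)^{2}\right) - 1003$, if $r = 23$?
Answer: $1192$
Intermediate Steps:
$\left(2179 + \left(r - 19\right)^{2}\right) - 1003 = \left(2179 + \left(23 - 19\right)^{2}\right) - 1003 = \left(2179 + 4^{2}\right) - 1003 = \left(2179 + 16\right) - 1003 = 2195 - 1003 = 1192$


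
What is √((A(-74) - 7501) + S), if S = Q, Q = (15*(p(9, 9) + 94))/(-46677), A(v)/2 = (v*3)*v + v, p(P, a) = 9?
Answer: √6102165085682/15559 ≈ 158.77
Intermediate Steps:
A(v) = 2*v + 6*v² (A(v) = 2*((v*3)*v + v) = 2*((3*v)*v + v) = 2*(3*v² + v) = 2*(v + 3*v²) = 2*v + 6*v²)
Q = -515/15559 (Q = (15*(9 + 94))/(-46677) = (15*103)*(-1/46677) = 1545*(-1/46677) = -515/15559 ≈ -0.033100)
S = -515/15559 ≈ -0.033100
√((A(-74) - 7501) + S) = √((2*(-74)*(1 + 3*(-74)) - 7501) - 515/15559) = √((2*(-74)*(1 - 222) - 7501) - 515/15559) = √((2*(-74)*(-221) - 7501) - 515/15559) = √((32708 - 7501) - 515/15559) = √(25207 - 515/15559) = √(392195198/15559) = √6102165085682/15559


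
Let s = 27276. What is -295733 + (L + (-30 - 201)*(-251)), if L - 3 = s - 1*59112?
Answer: -269585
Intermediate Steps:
L = -31833 (L = 3 + (27276 - 1*59112) = 3 + (27276 - 59112) = 3 - 31836 = -31833)
-295733 + (L + (-30 - 201)*(-251)) = -295733 + (-31833 + (-30 - 201)*(-251)) = -295733 + (-31833 - 231*(-251)) = -295733 + (-31833 + 57981) = -295733 + 26148 = -269585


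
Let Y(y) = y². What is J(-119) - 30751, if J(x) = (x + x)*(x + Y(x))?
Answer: -3372747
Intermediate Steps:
J(x) = 2*x*(x + x²) (J(x) = (x + x)*(x + x²) = (2*x)*(x + x²) = 2*x*(x + x²))
J(-119) - 30751 = 2*(-119)²*(1 - 119) - 30751 = 2*14161*(-118) - 30751 = -3341996 - 30751 = -3372747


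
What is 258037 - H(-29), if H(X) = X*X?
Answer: 257196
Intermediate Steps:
H(X) = X²
258037 - H(-29) = 258037 - 1*(-29)² = 258037 - 1*841 = 258037 - 841 = 257196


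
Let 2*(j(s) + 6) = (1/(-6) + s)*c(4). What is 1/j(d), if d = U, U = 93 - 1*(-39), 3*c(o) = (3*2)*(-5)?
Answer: -6/3991 ≈ -0.0015034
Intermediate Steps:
c(o) = -10 (c(o) = ((3*2)*(-5))/3 = (6*(-5))/3 = (⅓)*(-30) = -10)
U = 132 (U = 93 + 39 = 132)
d = 132
j(s) = -31/6 - 5*s (j(s) = -6 + ((1/(-6) + s)*(-10))/2 = -6 + ((-⅙ + s)*(-10))/2 = -6 + (5/3 - 10*s)/2 = -6 + (⅚ - 5*s) = -31/6 - 5*s)
1/j(d) = 1/(-31/6 - 5*132) = 1/(-31/6 - 660) = 1/(-3991/6) = -6/3991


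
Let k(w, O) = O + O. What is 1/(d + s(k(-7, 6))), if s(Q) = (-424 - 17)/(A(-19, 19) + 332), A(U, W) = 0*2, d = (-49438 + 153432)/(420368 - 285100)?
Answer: -11227244/6281795 ≈ -1.7873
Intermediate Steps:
k(w, O) = 2*O
d = 51997/67634 (d = 103994/135268 = 103994*(1/135268) = 51997/67634 ≈ 0.76880)
A(U, W) = 0
s(Q) = -441/332 (s(Q) = (-424 - 17)/(0 + 332) = -441/332)
1/(d + s(k(-7, 6))) = 1/(51997/67634 - 441/332) = 1/(-6281795/11227244) = -11227244/6281795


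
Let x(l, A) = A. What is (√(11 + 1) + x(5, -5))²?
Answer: 37 - 20*√3 ≈ 2.3590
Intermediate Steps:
(√(11 + 1) + x(5, -5))² = (√(11 + 1) - 5)² = (√12 - 5)² = (2*√3 - 5)² = (-5 + 2*√3)²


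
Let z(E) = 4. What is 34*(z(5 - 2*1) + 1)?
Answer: 170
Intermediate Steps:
34*(z(5 - 2*1) + 1) = 34*(4 + 1) = 34*5 = 170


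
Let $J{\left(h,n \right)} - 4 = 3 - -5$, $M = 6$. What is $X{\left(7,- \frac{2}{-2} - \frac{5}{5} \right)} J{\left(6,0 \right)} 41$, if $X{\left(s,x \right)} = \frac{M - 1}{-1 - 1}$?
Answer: $-1230$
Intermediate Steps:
$J{\left(h,n \right)} = 12$ ($J{\left(h,n \right)} = 4 + \left(3 - -5\right) = 4 + \left(3 + 5\right) = 4 + 8 = 12$)
$X{\left(s,x \right)} = - \frac{5}{2}$ ($X{\left(s,x \right)} = \frac{6 - 1}{-1 - 1} = \frac{5}{-2} = 5 \left(- \frac{1}{2}\right) = - \frac{5}{2}$)
$X{\left(7,- \frac{2}{-2} - \frac{5}{5} \right)} J{\left(6,0 \right)} 41 = \left(- \frac{5}{2}\right) 12 \cdot 41 = \left(-30\right) 41 = -1230$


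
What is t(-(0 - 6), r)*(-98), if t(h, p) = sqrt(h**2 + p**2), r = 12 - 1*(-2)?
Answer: -196*sqrt(58) ≈ -1492.7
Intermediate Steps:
r = 14 (r = 12 + 2 = 14)
t(-(0 - 6), r)*(-98) = sqrt((-(0 - 6))**2 + 14**2)*(-98) = sqrt((-1*(-6))**2 + 196)*(-98) = sqrt(6**2 + 196)*(-98) = sqrt(36 + 196)*(-98) = sqrt(232)*(-98) = (2*sqrt(58))*(-98) = -196*sqrt(58)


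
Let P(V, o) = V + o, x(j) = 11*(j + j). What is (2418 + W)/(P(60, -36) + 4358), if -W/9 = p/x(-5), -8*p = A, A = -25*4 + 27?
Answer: 304071/550880 ≈ 0.55197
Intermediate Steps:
A = -73 (A = -100 + 27 = -73)
x(j) = 22*j (x(j) = 11*(2*j) = 22*j)
p = 73/8 (p = -⅛*(-73) = 73/8 ≈ 9.1250)
W = 657/880 (W = -657/(8*(22*(-5))) = -657/(8*(-110)) = -657*(-1)/(8*110) = -9*(-73/880) = 657/880 ≈ 0.74659)
(2418 + W)/(P(60, -36) + 4358) = (2418 + 657/880)/((60 - 36) + 4358) = 2128497/(880*(24 + 4358)) = (2128497/880)/4382 = (2128497/880)*(1/4382) = 304071/550880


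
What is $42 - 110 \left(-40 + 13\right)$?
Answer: $3012$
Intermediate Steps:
$42 - 110 \left(-40 + 13\right) = 42 - -2970 = 42 + 2970 = 3012$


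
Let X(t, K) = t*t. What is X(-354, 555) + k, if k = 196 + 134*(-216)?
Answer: 96568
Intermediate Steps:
k = -28748 (k = 196 - 28944 = -28748)
X(t, K) = t**2
X(-354, 555) + k = (-354)**2 - 28748 = 125316 - 28748 = 96568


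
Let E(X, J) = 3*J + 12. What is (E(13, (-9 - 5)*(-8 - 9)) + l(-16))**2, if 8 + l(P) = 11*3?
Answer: 564001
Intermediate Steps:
E(X, J) = 12 + 3*J
l(P) = 25 (l(P) = -8 + 11*3 = -8 + 33 = 25)
(E(13, (-9 - 5)*(-8 - 9)) + l(-16))**2 = ((12 + 3*((-9 - 5)*(-8 - 9))) + 25)**2 = ((12 + 3*(-14*(-17))) + 25)**2 = ((12 + 3*238) + 25)**2 = ((12 + 714) + 25)**2 = (726 + 25)**2 = 751**2 = 564001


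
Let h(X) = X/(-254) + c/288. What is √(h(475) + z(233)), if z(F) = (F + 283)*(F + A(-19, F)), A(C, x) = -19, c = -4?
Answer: √256463756566/1524 ≈ 332.30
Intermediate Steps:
h(X) = -1/72 - X/254 (h(X) = X/(-254) - 4/288 = X*(-1/254) - 4*1/288 = -X/254 - 1/72 = -1/72 - X/254)
z(F) = (-19 + F)*(283 + F) (z(F) = (F + 283)*(F - 19) = (283 + F)*(-19 + F) = (-19 + F)*(283 + F))
√(h(475) + z(233)) = √((-1/72 - 1/254*475) + (-5377 + 233² + 264*233)) = √((-1/72 - 475/254) + (-5377 + 54289 + 61512)) = √(-17227/9144 + 110424) = √(1009699829/9144) = √256463756566/1524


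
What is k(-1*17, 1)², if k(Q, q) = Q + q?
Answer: 256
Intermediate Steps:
k(-1*17, 1)² = (-1*17 + 1)² = (-17 + 1)² = (-16)² = 256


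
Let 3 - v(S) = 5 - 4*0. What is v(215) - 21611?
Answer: -21613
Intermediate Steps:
v(S) = -2 (v(S) = 3 - (5 - 4*0) = 3 - (5 + 0) = 3 - 1*5 = 3 - 5 = -2)
v(215) - 21611 = -2 - 21611 = -21613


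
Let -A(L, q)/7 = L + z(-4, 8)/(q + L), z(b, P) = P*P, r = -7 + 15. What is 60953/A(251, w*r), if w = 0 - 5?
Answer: -12861083/371175 ≈ -34.650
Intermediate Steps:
r = 8
w = -5
z(b, P) = P**2
A(L, q) = -448/(L + q) - 7*L (A(L, q) = -7*(L + 8**2/(q + L)) = -7*(L + 64/(L + q)) = -448/(L + q) - 7*L)
60953/A(251, w*r) = 60953/((7*(-64 - 1*251**2 - 1*251*(-5*8))/(251 - 5*8))) = 60953/((7*(-64 - 1*63001 - 1*251*(-40))/(251 - 40))) = 60953/((7*(-64 - 63001 + 10040)/211)) = 60953/((7*(1/211)*(-53025))) = 60953/(-371175/211) = 60953*(-211/371175) = -12861083/371175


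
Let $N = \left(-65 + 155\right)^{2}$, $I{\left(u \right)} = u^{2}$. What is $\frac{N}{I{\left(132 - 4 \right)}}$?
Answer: $\frac{2025}{4096} \approx 0.49438$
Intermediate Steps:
$N = 8100$ ($N = 90^{2} = 8100$)
$\frac{N}{I{\left(132 - 4 \right)}} = \frac{8100}{\left(132 - 4\right)^{2}} = \frac{8100}{128^{2}} = \frac{8100}{16384} = 8100 \cdot \frac{1}{16384} = \frac{2025}{4096}$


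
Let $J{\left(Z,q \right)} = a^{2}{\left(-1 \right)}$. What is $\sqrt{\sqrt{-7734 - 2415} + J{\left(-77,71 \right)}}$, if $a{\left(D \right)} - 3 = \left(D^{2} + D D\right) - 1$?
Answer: $\sqrt{16 + i \sqrt{10149}} \approx 7.6813 + 6.5576 i$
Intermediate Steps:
$a{\left(D \right)} = 2 + 2 D^{2}$ ($a{\left(D \right)} = 3 - \left(1 - D^{2} - D D\right) = 3 + \left(\left(D^{2} + D^{2}\right) - 1\right) = 3 + \left(2 D^{2} - 1\right) = 3 + \left(-1 + 2 D^{2}\right) = 2 + 2 D^{2}$)
$J{\left(Z,q \right)} = 16$ ($J{\left(Z,q \right)} = \left(2 + 2 \left(-1\right)^{2}\right)^{2} = \left(2 + 2 \cdot 1\right)^{2} = \left(2 + 2\right)^{2} = 4^{2} = 16$)
$\sqrt{\sqrt{-7734 - 2415} + J{\left(-77,71 \right)}} = \sqrt{\sqrt{-7734 - 2415} + 16} = \sqrt{\sqrt{-10149} + 16} = \sqrt{i \sqrt{10149} + 16} = \sqrt{16 + i \sqrt{10149}}$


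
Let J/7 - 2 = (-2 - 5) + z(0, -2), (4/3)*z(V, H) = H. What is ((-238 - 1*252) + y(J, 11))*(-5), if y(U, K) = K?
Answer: 2395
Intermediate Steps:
z(V, H) = 3*H/4
J = -91/2 (J = 14 + 7*((-2 - 5) + (¾)*(-2)) = 14 + 7*(-7 - 3/2) = 14 + 7*(-17/2) = 14 - 119/2 = -91/2 ≈ -45.500)
((-238 - 1*252) + y(J, 11))*(-5) = ((-238 - 1*252) + 11)*(-5) = ((-238 - 252) + 11)*(-5) = (-490 + 11)*(-5) = -479*(-5) = 2395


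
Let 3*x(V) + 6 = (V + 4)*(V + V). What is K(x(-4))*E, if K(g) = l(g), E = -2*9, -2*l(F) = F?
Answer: -18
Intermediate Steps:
l(F) = -F/2
x(V) = -2 + 2*V*(4 + V)/3 (x(V) = -2 + ((V + 4)*(V + V))/3 = -2 + ((4 + V)*(2*V))/3 = -2 + (2*V*(4 + V))/3 = -2 + 2*V*(4 + V)/3)
E = -18
K(g) = -g/2
K(x(-4))*E = -(-2 + (⅔)*(-4)² + (8/3)*(-4))/2*(-18) = -(-2 + (⅔)*16 - 32/3)/2*(-18) = -(-2 + 32/3 - 32/3)/2*(-18) = -½*(-2)*(-18) = 1*(-18) = -18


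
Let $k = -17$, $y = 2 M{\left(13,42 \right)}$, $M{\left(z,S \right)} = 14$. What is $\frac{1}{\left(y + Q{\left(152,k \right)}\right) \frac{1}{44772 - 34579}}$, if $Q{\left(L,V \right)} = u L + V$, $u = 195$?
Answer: $\frac{10193}{29651} \approx 0.34377$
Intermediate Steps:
$y = 28$ ($y = 2 \cdot 14 = 28$)
$Q{\left(L,V \right)} = V + 195 L$ ($Q{\left(L,V \right)} = 195 L + V = V + 195 L$)
$\frac{1}{\left(y + Q{\left(152,k \right)}\right) \frac{1}{44772 - 34579}} = \frac{1}{\left(28 + \left(-17 + 195 \cdot 152\right)\right) \frac{1}{44772 - 34579}} = \frac{1}{\left(28 + \left(-17 + 29640\right)\right) \frac{1}{10193}} = \frac{1}{\left(28 + 29623\right) \frac{1}{10193}} = \frac{1}{29651 \cdot \frac{1}{10193}} = \frac{1}{\frac{29651}{10193}} = \frac{10193}{29651}$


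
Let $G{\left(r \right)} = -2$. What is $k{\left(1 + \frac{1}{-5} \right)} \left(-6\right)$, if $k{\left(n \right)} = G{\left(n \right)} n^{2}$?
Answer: $\frac{192}{25} \approx 7.68$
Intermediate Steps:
$k{\left(n \right)} = - 2 n^{2}$
$k{\left(1 + \frac{1}{-5} \right)} \left(-6\right) = - 2 \left(1 + \frac{1}{-5}\right)^{2} \left(-6\right) = - 2 \left(1 - \frac{1}{5}\right)^{2} \left(-6\right) = - 2 \left(\frac{4}{5}\right)^{2} \left(-6\right) = \left(-2\right) \frac{16}{25} \left(-6\right) = \left(- \frac{32}{25}\right) \left(-6\right) = \frac{192}{25}$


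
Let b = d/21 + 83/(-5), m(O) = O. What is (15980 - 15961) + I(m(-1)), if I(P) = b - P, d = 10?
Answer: 407/105 ≈ 3.8762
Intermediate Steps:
b = -1693/105 (b = 10/21 + 83/(-5) = 10*(1/21) + 83*(-1/5) = 10/21 - 83/5 = -1693/105 ≈ -16.124)
I(P) = -1693/105 - P
(15980 - 15961) + I(m(-1)) = (15980 - 15961) + (-1693/105 - 1*(-1)) = 19 + (-1693/105 + 1) = 19 - 1588/105 = 407/105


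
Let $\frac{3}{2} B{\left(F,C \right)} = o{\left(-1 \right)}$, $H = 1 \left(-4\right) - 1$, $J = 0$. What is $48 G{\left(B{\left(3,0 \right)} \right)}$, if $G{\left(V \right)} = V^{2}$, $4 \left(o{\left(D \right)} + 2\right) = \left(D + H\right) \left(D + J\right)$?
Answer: $\frac{16}{3} \approx 5.3333$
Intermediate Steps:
$H = -5$ ($H = -4 - 1 = -5$)
$o{\left(D \right)} = -2 + \frac{D \left(-5 + D\right)}{4}$ ($o{\left(D \right)} = -2 + \frac{\left(D - 5\right) \left(D + 0\right)}{4} = -2 + \frac{\left(-5 + D\right) D}{4} = -2 + \frac{D \left(-5 + D\right)}{4}$)
$B{\left(F,C \right)} = - \frac{1}{3}$ ($B{\left(F,C \right)} = \frac{2 \left(-2 - - \frac{5}{4} + \frac{\left(-1\right)^{2}}{4}\right)}{3} = \frac{2 \left(-2 + \frac{5}{4} + \frac{1}{4} \cdot 1\right)}{3} = \frac{2 \left(-2 + \frac{5}{4} + \frac{1}{4}\right)}{3} = \frac{2}{3} \left(- \frac{1}{2}\right) = - \frac{1}{3}$)
$48 G{\left(B{\left(3,0 \right)} \right)} = 48 \left(- \frac{1}{3}\right)^{2} = 48 \cdot \frac{1}{9} = \frac{16}{3}$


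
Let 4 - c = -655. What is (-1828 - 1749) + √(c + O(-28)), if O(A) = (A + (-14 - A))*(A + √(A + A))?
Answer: -3577 + √(1051 - 28*I*√14) ≈ -3544.5 - 1.6138*I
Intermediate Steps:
c = 659 (c = 4 - 1*(-655) = 4 + 655 = 659)
O(A) = -14*A - 14*√2*√A (O(A) = -14*(A + √(2*A)) = -14*(A + √2*√A) = -14*A - 14*√2*√A)
(-1828 - 1749) + √(c + O(-28)) = (-1828 - 1749) + √(659 + (-14*(-28) - 14*√2*√(-28))) = -3577 + √(659 + (392 - 14*√2*2*I*√7)) = -3577 + √(659 + (392 - 28*I*√14)) = -3577 + √(1051 - 28*I*√14)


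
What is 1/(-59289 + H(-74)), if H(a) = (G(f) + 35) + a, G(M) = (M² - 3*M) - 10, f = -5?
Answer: -1/59298 ≈ -1.6864e-5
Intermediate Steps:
G(M) = -10 + M² - 3*M
H(a) = 65 + a (H(a) = ((-10 + (-5)² - 3*(-5)) + 35) + a = ((-10 + 25 + 15) + 35) + a = (30 + 35) + a = 65 + a)
1/(-59289 + H(-74)) = 1/(-59289 + (65 - 74)) = 1/(-59289 - 9) = 1/(-59298) = -1/59298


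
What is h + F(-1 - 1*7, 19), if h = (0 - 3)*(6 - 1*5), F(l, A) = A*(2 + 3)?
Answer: 92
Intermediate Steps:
F(l, A) = 5*A (F(l, A) = A*5 = 5*A)
h = -3 (h = -3*(6 - 5) = -3*1 = -3)
h + F(-1 - 1*7, 19) = -3 + 5*19 = -3 + 95 = 92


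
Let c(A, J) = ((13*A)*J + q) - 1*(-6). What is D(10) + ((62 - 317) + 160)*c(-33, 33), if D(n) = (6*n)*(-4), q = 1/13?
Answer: 17473270/13 ≈ 1.3441e+6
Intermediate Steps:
q = 1/13 ≈ 0.076923
D(n) = -24*n
c(A, J) = 79/13 + 13*A*J (c(A, J) = ((13*A)*J + 1/13) - 1*(-6) = (13*A*J + 1/13) + 6 = (1/13 + 13*A*J) + 6 = 79/13 + 13*A*J)
D(10) + ((62 - 317) + 160)*c(-33, 33) = -24*10 + ((62 - 317) + 160)*(79/13 + 13*(-33)*33) = -240 + (-255 + 160)*(79/13 - 14157) = -240 - 95*(-183962/13) = -240 + 17476390/13 = 17473270/13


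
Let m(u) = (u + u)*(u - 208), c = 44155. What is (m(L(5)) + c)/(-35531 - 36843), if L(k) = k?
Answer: -42125/72374 ≈ -0.58205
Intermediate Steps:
m(u) = 2*u*(-208 + u) (m(u) = (2*u)*(-208 + u) = 2*u*(-208 + u))
(m(L(5)) + c)/(-35531 - 36843) = (2*5*(-208 + 5) + 44155)/(-35531 - 36843) = (2*5*(-203) + 44155)/(-72374) = (-2030 + 44155)*(-1/72374) = 42125*(-1/72374) = -42125/72374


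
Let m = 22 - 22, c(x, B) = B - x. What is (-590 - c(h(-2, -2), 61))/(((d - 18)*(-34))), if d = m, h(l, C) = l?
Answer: -653/612 ≈ -1.0670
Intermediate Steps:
m = 0
d = 0
(-590 - c(h(-2, -2), 61))/(((d - 18)*(-34))) = (-590 - (61 - 1*(-2)))/(((0 - 18)*(-34))) = (-590 - (61 + 2))/((-18*(-34))) = (-590 - 1*63)/612 = (-590 - 63)*(1/612) = -653*1/612 = -653/612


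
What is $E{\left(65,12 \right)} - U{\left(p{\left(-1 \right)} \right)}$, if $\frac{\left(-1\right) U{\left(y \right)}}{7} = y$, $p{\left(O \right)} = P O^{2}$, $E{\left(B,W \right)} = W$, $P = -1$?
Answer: $5$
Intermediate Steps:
$p{\left(O \right)} = - O^{2}$
$U{\left(y \right)} = - 7 y$
$E{\left(65,12 \right)} - U{\left(p{\left(-1 \right)} \right)} = 12 - - 7 \left(- \left(-1\right)^{2}\right) = 12 - - 7 \left(\left(-1\right) 1\right) = 12 - \left(-7\right) \left(-1\right) = 12 - 7 = 5$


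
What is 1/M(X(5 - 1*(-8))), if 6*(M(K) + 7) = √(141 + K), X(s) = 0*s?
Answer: -84/541 - 2*√141/541 ≈ -0.19917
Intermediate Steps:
X(s) = 0
M(K) = -7 + √(141 + K)/6
1/M(X(5 - 1*(-8))) = 1/(-7 + √(141 + 0)/6) = 1/(-7 + √141/6)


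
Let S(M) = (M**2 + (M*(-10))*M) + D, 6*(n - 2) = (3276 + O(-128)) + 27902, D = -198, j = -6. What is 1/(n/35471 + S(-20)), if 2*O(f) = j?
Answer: -212826/808281961 ≈ -0.00026331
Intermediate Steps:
O(f) = -3 (O(f) = (1/2)*(-6) = -3)
n = 31187/6 (n = 2 + ((3276 - 3) + 27902)/6 = 2 + (3273 + 27902)/6 = 2 + (1/6)*31175 = 2 + 31175/6 = 31187/6 ≈ 5197.8)
S(M) = -198 - 9*M**2 (S(M) = (M**2 + (M*(-10))*M) - 198 = (M**2 + (-10*M)*M) - 198 = (M**2 - 10*M**2) - 198 = -9*M**2 - 198 = -198 - 9*M**2)
1/(n/35471 + S(-20)) = 1/((31187/6)/35471 + (-198 - 9*(-20)**2)) = 1/((31187/6)*(1/35471) + (-198 - 9*400)) = 1/(31187/212826 + (-198 - 3600)) = 1/(31187/212826 - 3798) = 1/(-808281961/212826) = -212826/808281961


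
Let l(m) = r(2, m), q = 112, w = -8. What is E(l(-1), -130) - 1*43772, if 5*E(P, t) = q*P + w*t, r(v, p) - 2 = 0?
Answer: -217596/5 ≈ -43519.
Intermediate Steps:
r(v, p) = 2 (r(v, p) = 2 + 0 = 2)
l(m) = 2
E(P, t) = -8*t/5 + 112*P/5 (E(P, t) = (112*P - 8*t)/5 = (-8*t + 112*P)/5 = -8*t/5 + 112*P/5)
E(l(-1), -130) - 1*43772 = (-8/5*(-130) + (112/5)*2) - 1*43772 = (208 + 224/5) - 43772 = 1264/5 - 43772 = -217596/5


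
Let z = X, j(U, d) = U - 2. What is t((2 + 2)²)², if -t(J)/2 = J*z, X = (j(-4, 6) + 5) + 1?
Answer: 0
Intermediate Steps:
j(U, d) = -2 + U
X = 0 (X = ((-2 - 4) + 5) + 1 = (-6 + 5) + 1 = -1 + 1 = 0)
z = 0
t(J) = 0 (t(J) = -2*J*0 = -2*0 = 0)
t((2 + 2)²)² = 0² = 0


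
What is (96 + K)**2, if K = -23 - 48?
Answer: 625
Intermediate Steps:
K = -71
(96 + K)**2 = (96 - 71)**2 = 25**2 = 625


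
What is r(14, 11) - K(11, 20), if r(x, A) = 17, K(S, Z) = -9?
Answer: 26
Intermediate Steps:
r(14, 11) - K(11, 20) = 17 - 1*(-9) = 17 + 9 = 26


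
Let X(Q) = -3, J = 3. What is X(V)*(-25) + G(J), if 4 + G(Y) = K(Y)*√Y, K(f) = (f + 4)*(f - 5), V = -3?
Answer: 71 - 14*√3 ≈ 46.751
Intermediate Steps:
K(f) = (-5 + f)*(4 + f) (K(f) = (4 + f)*(-5 + f) = (-5 + f)*(4 + f))
G(Y) = -4 + √Y*(-20 + Y² - Y) (G(Y) = -4 + (-20 + Y² - Y)*√Y = -4 + √Y*(-20 + Y² - Y))
X(V)*(-25) + G(J) = -3*(-25) + (-4 + √3*(-20 + 3² - 1*3)) = 75 + (-4 + √3*(-20 + 9 - 3)) = 75 + (-4 + √3*(-14)) = 75 + (-4 - 14*√3) = 71 - 14*√3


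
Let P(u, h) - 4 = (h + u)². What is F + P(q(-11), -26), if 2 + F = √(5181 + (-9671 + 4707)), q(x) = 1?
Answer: 627 + √217 ≈ 641.73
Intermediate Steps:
P(u, h) = 4 + (h + u)²
F = -2 + √217 (F = -2 + √(5181 + (-9671 + 4707)) = -2 + √(5181 - 4964) = -2 + √217 ≈ 12.731)
F + P(q(-11), -26) = (-2 + √217) + (4 + (-26 + 1)²) = (-2 + √217) + (4 + (-25)²) = (-2 + √217) + (4 + 625) = (-2 + √217) + 629 = 627 + √217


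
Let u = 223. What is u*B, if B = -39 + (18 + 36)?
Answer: 3345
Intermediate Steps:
B = 15 (B = -39 + 54 = 15)
u*B = 223*15 = 3345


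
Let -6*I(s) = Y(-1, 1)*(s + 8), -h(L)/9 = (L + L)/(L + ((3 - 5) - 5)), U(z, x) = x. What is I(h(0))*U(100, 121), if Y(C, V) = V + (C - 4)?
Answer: 1936/3 ≈ 645.33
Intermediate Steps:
Y(C, V) = -4 + C + V (Y(C, V) = V + (-4 + C) = -4 + C + V)
h(L) = -18*L/(-7 + L) (h(L) = -9*(L + L)/(L + ((3 - 5) - 5)) = -9*2*L/(L + (-2 - 5)) = -9*2*L/(L - 7) = -9*2*L/(-7 + L) = -18*L/(-7 + L))
I(s) = 16/3 + 2*s/3 (I(s) = -(-4 - 1 + 1)*(s + 8)/6 = -(-2)*(8 + s)/3 = -(-32 - 4*s)/6 = 16/3 + 2*s/3)
I(h(0))*U(100, 121) = (16/3 + 2*(-18*0/(-7 + 0))/3)*121 = (16/3 + 2*(-18*0/(-7))/3)*121 = (16/3 + 2*(-18*0*(-1/7))/3)*121 = (16/3 + (2/3)*0)*121 = (16/3 + 0)*121 = (16/3)*121 = 1936/3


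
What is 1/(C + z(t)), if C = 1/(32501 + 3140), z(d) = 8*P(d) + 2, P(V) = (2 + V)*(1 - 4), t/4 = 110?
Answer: -35641/378008445 ≈ -9.4286e-5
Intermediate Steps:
t = 440 (t = 4*110 = 440)
P(V) = -6 - 3*V (P(V) = (2 + V)*(-3) = -6 - 3*V)
z(d) = -46 - 24*d (z(d) = 8*(-6 - 3*d) + 2 = (-48 - 24*d) + 2 = -46 - 24*d)
C = 1/35641 ≈ 2.8058e-5
1/(C + z(t)) = 1/(1/35641 + (-46 - 24*440)) = 1/(1/35641 + (-46 - 10560)) = 1/(1/35641 - 10606) = 1/(-378008445/35641) = -35641/378008445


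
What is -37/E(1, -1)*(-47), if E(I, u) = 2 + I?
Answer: 1739/3 ≈ 579.67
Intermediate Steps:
-37/E(1, -1)*(-47) = -37/(2 + 1)*(-47) = -37/3*(-47) = 1739/3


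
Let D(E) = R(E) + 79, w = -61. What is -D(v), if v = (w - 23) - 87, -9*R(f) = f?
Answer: -98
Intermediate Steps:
R(f) = -f/9
v = -171 (v = (-61 - 23) - 87 = -84 - 87 = -171)
D(E) = 79 - E/9 (D(E) = -E/9 + 79 = 79 - E/9)
-D(v) = -(79 - ⅑*(-171)) = -(79 + 19) = -1*98 = -98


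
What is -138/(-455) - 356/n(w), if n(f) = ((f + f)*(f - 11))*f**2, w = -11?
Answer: 1979963/6661655 ≈ 0.29722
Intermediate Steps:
n(f) = 2*f**3*(-11 + f) (n(f) = ((2*f)*(-11 + f))*f**2 = (2*f*(-11 + f))*f**2 = 2*f**3*(-11 + f))
-138/(-455) - 356/n(w) = -138/(-455) - 356*(-1/(2662*(-11 - 11))) = -138*(-1/455) - 356/(2*(-1331)*(-22)) = 138/455 - 356/58564 = 138/455 - 356*1/58564 = 138/455 - 89/14641 = 1979963/6661655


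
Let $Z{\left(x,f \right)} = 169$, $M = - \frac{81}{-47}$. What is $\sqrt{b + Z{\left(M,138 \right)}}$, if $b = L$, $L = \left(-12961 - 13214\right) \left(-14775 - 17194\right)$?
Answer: $2 \sqrt{209197186} \approx 28927.0$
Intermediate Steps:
$M = \frac{81}{47}$ ($M = \left(-81\right) \left(- \frac{1}{47}\right) = \frac{81}{47} \approx 1.7234$)
$L = 836788575$ ($L = \left(-26175\right) \left(-31969\right) = 836788575$)
$b = 836788575$
$\sqrt{b + Z{\left(M,138 \right)}} = \sqrt{836788575 + 169} = \sqrt{836788744} = 2 \sqrt{209197186}$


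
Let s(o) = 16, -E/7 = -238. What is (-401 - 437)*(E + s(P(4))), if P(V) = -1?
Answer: -1409516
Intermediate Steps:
E = 1666 (E = -7*(-238) = 1666)
(-401 - 437)*(E + s(P(4))) = (-401 - 437)*(1666 + 16) = -838*1682 = -1409516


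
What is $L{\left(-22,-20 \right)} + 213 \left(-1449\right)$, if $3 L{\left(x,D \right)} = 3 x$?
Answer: $-308659$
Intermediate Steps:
$L{\left(x,D \right)} = x$ ($L{\left(x,D \right)} = \frac{3 x}{3} = x$)
$L{\left(-22,-20 \right)} + 213 \left(-1449\right) = -22 + 213 \left(-1449\right) = -22 - 308637 = -308659$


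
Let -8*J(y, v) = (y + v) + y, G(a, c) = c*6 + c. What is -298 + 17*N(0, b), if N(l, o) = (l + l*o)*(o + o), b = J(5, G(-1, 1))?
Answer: -298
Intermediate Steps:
G(a, c) = 7*c (G(a, c) = 6*c + c = 7*c)
J(y, v) = -y/4 - v/8 (J(y, v) = -((y + v) + y)/8 = -((v + y) + y)/8 = -(v + 2*y)/8 = -y/4 - v/8)
b = -17/8 (b = -¼*5 - 7/8 = -5/4 - ⅛*7 = -5/4 - 7/8 = -17/8 ≈ -2.1250)
N(l, o) = 2*o*(l + l*o) (N(l, o) = (l + l*o)*(2*o) = 2*o*(l + l*o))
-298 + 17*N(0, b) = -298 + 17*(2*0*(-17/8)*(1 - 17/8)) = -298 + 17*(2*0*(-17/8)*(-9/8)) = -298 + 17*0 = -298 + 0 = -298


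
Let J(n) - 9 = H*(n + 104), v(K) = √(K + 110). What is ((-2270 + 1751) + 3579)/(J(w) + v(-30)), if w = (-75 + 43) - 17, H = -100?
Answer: -16802460/30151001 - 12240*√5/30151001 ≈ -0.55818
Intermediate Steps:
v(K) = √(110 + K)
w = -49 (w = -32 - 17 = -49)
J(n) = -10391 - 100*n (J(n) = 9 - 100*(n + 104) = 9 - 100*(104 + n) = 9 + (-10400 - 100*n) = -10391 - 100*n)
((-2270 + 1751) + 3579)/(J(w) + v(-30)) = ((-2270 + 1751) + 3579)/((-10391 - 100*(-49)) + √(110 - 30)) = (-519 + 3579)/((-10391 + 4900) + √80) = 3060/(-5491 + 4*√5)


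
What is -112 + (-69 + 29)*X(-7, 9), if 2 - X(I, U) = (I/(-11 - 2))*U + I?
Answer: -3616/13 ≈ -278.15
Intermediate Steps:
X(I, U) = 2 - I + I*U/13 (X(I, U) = 2 - ((I/(-11 - 2))*U + I) = 2 - ((I/(-13))*U + I) = 2 - ((-I/13)*U + I) = 2 - (-I*U/13 + I) = 2 - (I - I*U/13) = 2 + (-I + I*U/13) = 2 - I + I*U/13)
-112 + (-69 + 29)*X(-7, 9) = -112 + (-69 + 29)*(2 - 1*(-7) + (1/13)*(-7)*9) = -112 - 40*(2 + 7 - 63/13) = -112 - 40*54/13 = -112 - 2160/13 = -3616/13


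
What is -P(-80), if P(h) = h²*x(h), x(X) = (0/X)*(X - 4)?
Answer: 0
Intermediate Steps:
x(X) = 0 (x(X) = 0*(-4 + X) = 0)
P(h) = 0 (P(h) = h²*0 = 0)
-P(-80) = -1*0 = 0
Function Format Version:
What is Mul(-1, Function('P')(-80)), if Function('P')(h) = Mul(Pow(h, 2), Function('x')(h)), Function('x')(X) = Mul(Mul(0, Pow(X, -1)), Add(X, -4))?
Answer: 0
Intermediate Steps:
Function('x')(X) = 0 (Function('x')(X) = Mul(0, Add(-4, X)) = 0)
Function('P')(h) = 0 (Function('P')(h) = Mul(Pow(h, 2), 0) = 0)
Mul(-1, Function('P')(-80)) = Mul(-1, 0) = 0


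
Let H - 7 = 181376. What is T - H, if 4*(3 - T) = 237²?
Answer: -781689/4 ≈ -1.9542e+5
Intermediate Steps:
H = 181383 (H = 7 + 181376 = 181383)
T = -56157/4 (T = 3 - ¼*237² = 3 - ¼*56169 = 3 - 56169/4 = -56157/4 ≈ -14039.)
T - H = -56157/4 - 1*181383 = -56157/4 - 181383 = -781689/4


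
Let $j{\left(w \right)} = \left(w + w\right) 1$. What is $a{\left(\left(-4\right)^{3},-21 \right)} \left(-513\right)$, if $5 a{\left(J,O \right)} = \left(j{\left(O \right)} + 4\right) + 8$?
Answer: $3078$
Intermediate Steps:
$j{\left(w \right)} = 2 w$ ($j{\left(w \right)} = 2 w 1 = 2 w$)
$a{\left(J,O \right)} = \frac{12}{5} + \frac{2 O}{5}$ ($a{\left(J,O \right)} = \frac{\left(2 O + 4\right) + 8}{5} = \frac{\left(4 + 2 O\right) + 8}{5} = \frac{12 + 2 O}{5} = \frac{12}{5} + \frac{2 O}{5}$)
$a{\left(\left(-4\right)^{3},-21 \right)} \left(-513\right) = \left(\frac{12}{5} + \frac{2}{5} \left(-21\right)\right) \left(-513\right) = \left(\frac{12}{5} - \frac{42}{5}\right) \left(-513\right) = \left(-6\right) \left(-513\right) = 3078$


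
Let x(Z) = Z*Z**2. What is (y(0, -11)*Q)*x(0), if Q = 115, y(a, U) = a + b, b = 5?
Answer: 0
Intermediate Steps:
y(a, U) = 5 + a (y(a, U) = a + 5 = 5 + a)
x(Z) = Z**3
(y(0, -11)*Q)*x(0) = ((5 + 0)*115)*0**3 = (5*115)*0 = 575*0 = 0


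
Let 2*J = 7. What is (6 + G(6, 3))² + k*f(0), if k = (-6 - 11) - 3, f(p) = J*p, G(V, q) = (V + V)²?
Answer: 22500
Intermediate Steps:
J = 7/2 (J = (½)*7 = 7/2 ≈ 3.5000)
G(V, q) = 4*V² (G(V, q) = (2*V)² = 4*V²)
f(p) = 7*p/2
k = -20 (k = -17 - 3 = -20)
(6 + G(6, 3))² + k*f(0) = (6 + 4*6²)² - 70*0 = (6 + 4*36)² - 20*0 = (6 + 144)² + 0 = 150² + 0 = 22500 + 0 = 22500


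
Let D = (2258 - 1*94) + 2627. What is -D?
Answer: -4791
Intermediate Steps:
D = 4791 (D = (2258 - 94) + 2627 = 2164 + 2627 = 4791)
-D = -1*4791 = -4791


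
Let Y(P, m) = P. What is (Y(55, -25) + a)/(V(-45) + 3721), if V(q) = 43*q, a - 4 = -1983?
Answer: -962/893 ≈ -1.0773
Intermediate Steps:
a = -1979 (a = 4 - 1983 = -1979)
(Y(55, -25) + a)/(V(-45) + 3721) = (55 - 1979)/(43*(-45) + 3721) = -1924/(-1935 + 3721) = -1924/1786 = -1924*1/1786 = -962/893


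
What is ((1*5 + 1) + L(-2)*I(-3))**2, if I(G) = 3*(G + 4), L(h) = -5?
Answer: 81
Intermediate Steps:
I(G) = 12 + 3*G (I(G) = 3*(4 + G) = 12 + 3*G)
((1*5 + 1) + L(-2)*I(-3))**2 = ((1*5 + 1) - 5*(12 + 3*(-3)))**2 = ((5 + 1) - 5*(12 - 9))**2 = (6 - 5*3)**2 = (6 - 15)**2 = (-9)**2 = 81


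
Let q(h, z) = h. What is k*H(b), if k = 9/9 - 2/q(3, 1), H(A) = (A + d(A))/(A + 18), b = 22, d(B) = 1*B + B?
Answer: 11/20 ≈ 0.55000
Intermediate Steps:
d(B) = 2*B (d(B) = B + B = 2*B)
H(A) = 3*A/(18 + A) (H(A) = (A + 2*A)/(A + 18) = (3*A)/(18 + A) = 3*A/(18 + A))
k = ⅓ (k = 9/9 - 2/3 = 9*(⅑) - 2*⅓ = 1 - ⅔ = ⅓ ≈ 0.33333)
k*H(b) = (3*22/(18 + 22))/3 = (3*22/40)/3 = (3*22*(1/40))/3 = (⅓)*(33/20) = 11/20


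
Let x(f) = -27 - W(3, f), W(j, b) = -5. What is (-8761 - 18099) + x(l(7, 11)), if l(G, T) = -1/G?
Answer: -26882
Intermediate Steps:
x(f) = -22 (x(f) = -27 - 1*(-5) = -27 + 5 = -22)
(-8761 - 18099) + x(l(7, 11)) = (-8761 - 18099) - 22 = -26860 - 22 = -26882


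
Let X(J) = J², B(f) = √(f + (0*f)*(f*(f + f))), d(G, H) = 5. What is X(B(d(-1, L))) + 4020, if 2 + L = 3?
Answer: 4025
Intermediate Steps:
L = 1 (L = -2 + 3 = 1)
B(f) = √f (B(f) = √(f + 0*(f*(2*f))) = √(f + 0*(2*f²)) = √(f + 0) = √f)
X(B(d(-1, L))) + 4020 = (√5)² + 4020 = 5 + 4020 = 4025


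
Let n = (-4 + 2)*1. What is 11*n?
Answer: -22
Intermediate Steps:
n = -2 (n = -2*1 = -2)
11*n = 11*(-2) = -22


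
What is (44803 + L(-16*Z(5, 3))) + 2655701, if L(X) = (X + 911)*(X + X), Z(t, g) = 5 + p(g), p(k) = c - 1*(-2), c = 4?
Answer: 2441784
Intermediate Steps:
p(k) = 6 (p(k) = 4 - 1*(-2) = 4 + 2 = 6)
Z(t, g) = 11 (Z(t, g) = 5 + 6 = 11)
L(X) = 2*X*(911 + X) (L(X) = (911 + X)*(2*X) = 2*X*(911 + X))
(44803 + L(-16*Z(5, 3))) + 2655701 = (44803 + 2*(-16*11)*(911 - 16*11)) + 2655701 = (44803 + 2*(-176)*(911 - 176)) + 2655701 = (44803 + 2*(-176)*735) + 2655701 = (44803 - 258720) + 2655701 = -213917 + 2655701 = 2441784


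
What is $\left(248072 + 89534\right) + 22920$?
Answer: $360526$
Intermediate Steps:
$\left(248072 + 89534\right) + 22920 = 337606 + 22920 = 360526$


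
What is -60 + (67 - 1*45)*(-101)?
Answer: -2282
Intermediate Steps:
-60 + (67 - 1*45)*(-101) = -60 + (67 - 45)*(-101) = -60 + 22*(-101) = -60 - 2222 = -2282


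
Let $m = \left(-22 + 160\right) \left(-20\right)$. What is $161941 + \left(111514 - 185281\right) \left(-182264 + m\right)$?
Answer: $13648827349$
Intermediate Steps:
$m = -2760$ ($m = 138 \left(-20\right) = -2760$)
$161941 + \left(111514 - 185281\right) \left(-182264 + m\right) = 161941 + \left(111514 - 185281\right) \left(-182264 - 2760\right) = 161941 - -13648665408 = 161941 + 13648665408 = 13648827349$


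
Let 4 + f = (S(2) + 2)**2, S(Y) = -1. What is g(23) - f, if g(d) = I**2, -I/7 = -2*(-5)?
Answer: 4903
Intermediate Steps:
I = -70 (I = -(-14)*(-5) = -7*10 = -70)
f = -3 (f = -4 + (-1 + 2)**2 = -4 + 1**2 = -4 + 1 = -3)
g(d) = 4900 (g(d) = (-70)**2 = 4900)
g(23) - f = 4900 - 1*(-3) = 4900 + 3 = 4903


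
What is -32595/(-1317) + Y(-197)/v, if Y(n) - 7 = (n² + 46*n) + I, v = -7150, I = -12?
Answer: 32314006/1569425 ≈ 20.590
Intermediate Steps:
Y(n) = -5 + n² + 46*n (Y(n) = 7 + ((n² + 46*n) - 12) = 7 + (-12 + n² + 46*n) = -5 + n² + 46*n)
-32595/(-1317) + Y(-197)/v = -32595/(-1317) + (-5 + (-197)² + 46*(-197))/(-7150) = -32595*(-1/1317) + (-5 + 38809 - 9062)*(-1/7150) = 10865/439 + 29742*(-1/7150) = 10865/439 - 14871/3575 = 32314006/1569425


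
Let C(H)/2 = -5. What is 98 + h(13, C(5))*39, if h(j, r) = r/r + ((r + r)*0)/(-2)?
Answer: 137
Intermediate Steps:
C(H) = -10 (C(H) = 2*(-5) = -10)
h(j, r) = 1 (h(j, r) = 1 + ((2*r)*0)*(-1/2) = 1 + 0*(-1/2) = 1 + 0 = 1)
98 + h(13, C(5))*39 = 98 + 1*39 = 98 + 39 = 137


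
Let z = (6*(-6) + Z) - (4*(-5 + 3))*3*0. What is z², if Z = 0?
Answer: 1296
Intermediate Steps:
z = -36 (z = (6*(-6) + 0) - (4*(-5 + 3))*3*0 = (-36 + 0) - (4*(-2))*3*0 = -36 - (-8*3)*0 = -36 - (-24)*0 = -36 - 1*0 = -36 + 0 = -36)
z² = (-36)² = 1296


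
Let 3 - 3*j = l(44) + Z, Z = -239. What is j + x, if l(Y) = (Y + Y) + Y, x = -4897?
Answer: -14581/3 ≈ -4860.3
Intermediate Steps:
l(Y) = 3*Y (l(Y) = 2*Y + Y = 3*Y)
j = 110/3 (j = 1 - (3*44 - 239)/3 = 1 - (132 - 239)/3 = 1 - 1/3*(-107) = 1 + 107/3 = 110/3 ≈ 36.667)
j + x = 110/3 - 4897 = -14581/3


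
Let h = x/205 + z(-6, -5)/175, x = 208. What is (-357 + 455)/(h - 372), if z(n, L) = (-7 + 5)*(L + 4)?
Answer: -351575/1330869 ≈ -0.26417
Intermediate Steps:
z(n, L) = -8 - 2*L (z(n, L) = -2*(4 + L) = -8 - 2*L)
h = 7362/7175 (h = 208/205 + (-8 - 2*(-5))/175 = 208*(1/205) + (-8 + 10)*(1/175) = 208/205 + 2*(1/175) = 208/205 + 2/175 = 7362/7175 ≈ 1.0261)
(-357 + 455)/(h - 372) = (-357 + 455)/(7362/7175 - 372) = 98/(-2661738/7175) = 98*(-7175/2661738) = -351575/1330869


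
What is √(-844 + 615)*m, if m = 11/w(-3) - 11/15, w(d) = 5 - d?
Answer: 77*I*√229/120 ≈ 9.7102*I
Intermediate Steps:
m = 77/120 (m = 11/(5 - 1*(-3)) - 11/15 = 11/(5 + 3) - 11*1/15 = 11/8 - 11/15 = 77/120 ≈ 0.64167)
√(-844 + 615)*m = √(-844 + 615)*(77/120) = √(-229)*(77/120) = (I*√229)*(77/120) = 77*I*√229/120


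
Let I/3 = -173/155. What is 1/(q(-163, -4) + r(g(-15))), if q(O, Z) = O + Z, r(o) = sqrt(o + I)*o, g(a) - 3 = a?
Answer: -25885/4665371 + 12*I*sqrt(368745)/4665371 ≈ -0.0055483 + 0.0015619*I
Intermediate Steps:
I = -519/155 (I = 3*(-173/155) = -519/155 ≈ -3.3484)
g(a) = 3 + a
r(o) = o*sqrt(-519/155 + o) (r(o) = sqrt(o - 519/155)*o = sqrt(-519/155 + o)*o = o*sqrt(-519/155 + o))
1/(q(-163, -4) + r(g(-15))) = 1/((-163 - 4) + (3 - 15)*sqrt(-80445 + 24025*(3 - 15))/155) = 1/(-167 + (1/155)*(-12)*sqrt(-80445 + 24025*(-12))) = 1/(-167 + (1/155)*(-12)*sqrt(-80445 - 288300)) = 1/(-167 + (1/155)*(-12)*sqrt(-368745)) = 1/(-167 + (1/155)*(-12)*(I*sqrt(368745))) = 1/(-167 - 12*I*sqrt(368745)/155)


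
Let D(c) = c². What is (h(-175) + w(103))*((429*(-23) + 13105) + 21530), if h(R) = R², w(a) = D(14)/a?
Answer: 78132414528/103 ≈ 7.5857e+8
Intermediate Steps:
w(a) = 196/a (w(a) = 14²/a = 196/a)
(h(-175) + w(103))*((429*(-23) + 13105) + 21530) = ((-175)² + 196/103)*((429*(-23) + 13105) + 21530) = (30625 + 196*(1/103))*((-9867 + 13105) + 21530) = (30625 + 196/103)*(3238 + 21530) = (3154571/103)*24768 = 78132414528/103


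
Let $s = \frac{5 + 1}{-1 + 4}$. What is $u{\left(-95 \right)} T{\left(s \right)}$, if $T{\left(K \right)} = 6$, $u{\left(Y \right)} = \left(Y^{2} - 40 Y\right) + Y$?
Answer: $76380$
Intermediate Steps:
$s = 2$ ($s = \frac{6}{3} = 6 \cdot \frac{1}{3} = 2$)
$u{\left(Y \right)} = Y^{2} - 39 Y$
$u{\left(-95 \right)} T{\left(s \right)} = - 95 \left(-39 - 95\right) 6 = \left(-95\right) \left(-134\right) 6 = 12730 \cdot 6 = 76380$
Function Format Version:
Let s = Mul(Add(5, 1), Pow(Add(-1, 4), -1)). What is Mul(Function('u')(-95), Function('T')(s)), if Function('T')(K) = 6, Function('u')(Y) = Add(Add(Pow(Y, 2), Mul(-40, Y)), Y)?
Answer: 76380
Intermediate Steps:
s = 2 (s = Mul(6, Pow(3, -1)) = Mul(6, Rational(1, 3)) = 2)
Function('u')(Y) = Add(Pow(Y, 2), Mul(-39, Y))
Mul(Function('u')(-95), Function('T')(s)) = Mul(Mul(-95, Add(-39, -95)), 6) = Mul(Mul(-95, -134), 6) = Mul(12730, 6) = 76380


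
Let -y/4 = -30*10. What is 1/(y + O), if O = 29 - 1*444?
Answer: 1/785 ≈ 0.0012739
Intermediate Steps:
y = 1200 (y = -(-120)*10 = -4*(-300) = 1200)
O = -415 (O = 29 - 444 = -415)
1/(y + O) = 1/(1200 - 415) = 1/785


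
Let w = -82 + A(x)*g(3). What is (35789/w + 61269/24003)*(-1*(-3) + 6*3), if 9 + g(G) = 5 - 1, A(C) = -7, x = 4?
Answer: -285387908/17907 ≈ -15937.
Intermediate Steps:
g(G) = -5 (g(G) = -9 + (5 - 1) = -9 + 4 = -5)
w = -47 (w = -82 - 7*(-5) = -82 + 35 = -47)
(35789/w + 61269/24003)*(-1*(-3) + 6*3) = (35789/(-47) + 61269/24003)*(-1*(-3) + 6*3) = (35789*(-1/47) + 61269*(1/24003))*(3 + 18) = (-35789/47 + 20423/8001)*21 = -285387908/376047*21 = -285387908/17907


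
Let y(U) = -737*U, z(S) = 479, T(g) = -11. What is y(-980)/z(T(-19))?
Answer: 722260/479 ≈ 1507.8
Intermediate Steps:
y(-980)/z(T(-19)) = -737*(-980)/479 = 722260*(1/479) = 722260/479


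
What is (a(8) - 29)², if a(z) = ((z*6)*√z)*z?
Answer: 1180489 - 44544*√2 ≈ 1.1175e+6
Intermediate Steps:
a(z) = 6*z^(5/2) (a(z) = ((6*z)*√z)*z = (6*z^(3/2))*z = 6*z^(5/2))
(a(8) - 29)² = (6*8^(5/2) - 29)² = (6*(128*√2) - 29)² = (768*√2 - 29)² = (-29 + 768*√2)²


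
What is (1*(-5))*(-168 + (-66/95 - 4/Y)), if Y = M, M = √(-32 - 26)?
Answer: 16026/19 - 10*I*√58/29 ≈ 843.47 - 2.6261*I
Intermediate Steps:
M = I*√58 (M = √(-58) = I*√58 ≈ 7.6158*I)
Y = I*√58 ≈ 7.6158*I
(1*(-5))*(-168 + (-66/95 - 4/Y)) = (1*(-5))*(-168 + (-66/95 - 4*(-I*√58/58))) = -5*(-168 + (-66*1/95 - (-2)*I*√58/29)) = -5*(-168 + (-66/95 + 2*I*√58/29)) = -5*(-16026/95 + 2*I*√58/29) = 16026/19 - 10*I*√58/29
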